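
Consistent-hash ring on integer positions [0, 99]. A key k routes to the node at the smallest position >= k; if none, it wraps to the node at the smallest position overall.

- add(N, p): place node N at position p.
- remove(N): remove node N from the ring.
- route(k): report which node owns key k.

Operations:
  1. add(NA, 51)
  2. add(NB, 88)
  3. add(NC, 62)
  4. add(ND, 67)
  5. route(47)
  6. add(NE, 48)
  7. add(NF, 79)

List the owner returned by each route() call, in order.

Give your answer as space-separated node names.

Op 1: add NA@51 -> ring=[51:NA]
Op 2: add NB@88 -> ring=[51:NA,88:NB]
Op 3: add NC@62 -> ring=[51:NA,62:NC,88:NB]
Op 4: add ND@67 -> ring=[51:NA,62:NC,67:ND,88:NB]
Op 5: route key 47: smallest pos >= 47 is 51 -> NA
Op 6: add NE@48 -> ring=[48:NE,51:NA,62:NC,67:ND,88:NB]
Op 7: add NF@79 -> ring=[48:NE,51:NA,62:NC,67:ND,79:NF,88:NB]

Answer: NA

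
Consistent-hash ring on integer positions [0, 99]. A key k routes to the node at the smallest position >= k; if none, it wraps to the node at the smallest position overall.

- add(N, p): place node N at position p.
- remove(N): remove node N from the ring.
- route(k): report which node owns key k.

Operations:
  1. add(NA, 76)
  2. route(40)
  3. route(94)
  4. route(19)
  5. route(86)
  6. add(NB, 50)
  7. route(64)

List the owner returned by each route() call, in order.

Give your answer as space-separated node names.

Answer: NA NA NA NA NA

Derivation:
Op 1: add NA@76 -> ring=[76:NA]
Op 2: route key 40: smallest pos >= 40 is 76 -> NA
Op 3: route key 94: none >= 94, wrap to smallest pos 76 -> NA
Op 4: route key 19: smallest pos >= 19 is 76 -> NA
Op 5: route key 86: none >= 86, wrap to smallest pos 76 -> NA
Op 6: add NB@50 -> ring=[50:NB,76:NA]
Op 7: route key 64: smallest pos >= 64 is 76 -> NA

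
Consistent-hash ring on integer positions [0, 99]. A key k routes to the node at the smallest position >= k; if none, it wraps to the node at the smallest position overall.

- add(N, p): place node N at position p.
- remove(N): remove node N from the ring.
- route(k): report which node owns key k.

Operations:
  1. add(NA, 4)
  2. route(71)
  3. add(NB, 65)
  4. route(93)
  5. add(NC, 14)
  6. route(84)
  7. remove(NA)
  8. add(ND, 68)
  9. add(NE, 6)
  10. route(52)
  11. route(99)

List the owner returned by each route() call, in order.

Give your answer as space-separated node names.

Op 1: add NA@4 -> ring=[4:NA]
Op 2: route key 71: none >= 71, wrap to smallest pos 4 -> NA
Op 3: add NB@65 -> ring=[4:NA,65:NB]
Op 4: route key 93: none >= 93, wrap to smallest pos 4 -> NA
Op 5: add NC@14 -> ring=[4:NA,14:NC,65:NB]
Op 6: route key 84: none >= 84, wrap to smallest pos 4 -> NA
Op 7: remove NA -> ring=[14:NC,65:NB]
Op 8: add ND@68 -> ring=[14:NC,65:NB,68:ND]
Op 9: add NE@6 -> ring=[6:NE,14:NC,65:NB,68:ND]
Op 10: route key 52: smallest pos >= 52 is 65 -> NB
Op 11: route key 99: none >= 99, wrap to smallest pos 6 -> NE

Answer: NA NA NA NB NE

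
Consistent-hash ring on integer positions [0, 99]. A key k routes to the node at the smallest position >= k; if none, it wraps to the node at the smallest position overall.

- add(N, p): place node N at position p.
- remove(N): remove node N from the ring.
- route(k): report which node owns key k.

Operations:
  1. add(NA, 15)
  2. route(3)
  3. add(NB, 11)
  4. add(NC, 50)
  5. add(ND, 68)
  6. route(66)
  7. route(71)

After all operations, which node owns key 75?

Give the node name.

Answer: NB

Derivation:
Op 1: add NA@15 -> ring=[15:NA]
Op 2: route key 3: smallest pos >= 3 is 15 -> NA
Op 3: add NB@11 -> ring=[11:NB,15:NA]
Op 4: add NC@50 -> ring=[11:NB,15:NA,50:NC]
Op 5: add ND@68 -> ring=[11:NB,15:NA,50:NC,68:ND]
Op 6: route key 66: smallest pos >= 66 is 68 -> ND
Op 7: route key 71: none >= 71, wrap to smallest pos 11 -> NB
Final route key 75: none >= 75, wrap to smallest pos 11 -> NB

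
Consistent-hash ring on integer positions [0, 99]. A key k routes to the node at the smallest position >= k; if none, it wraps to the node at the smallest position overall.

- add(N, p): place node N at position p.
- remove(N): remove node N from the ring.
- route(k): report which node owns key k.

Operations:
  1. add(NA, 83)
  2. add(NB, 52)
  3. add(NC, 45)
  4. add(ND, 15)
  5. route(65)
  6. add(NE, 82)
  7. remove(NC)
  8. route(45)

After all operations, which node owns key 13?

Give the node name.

Op 1: add NA@83 -> ring=[83:NA]
Op 2: add NB@52 -> ring=[52:NB,83:NA]
Op 3: add NC@45 -> ring=[45:NC,52:NB,83:NA]
Op 4: add ND@15 -> ring=[15:ND,45:NC,52:NB,83:NA]
Op 5: route key 65: smallest pos >= 65 is 83 -> NA
Op 6: add NE@82 -> ring=[15:ND,45:NC,52:NB,82:NE,83:NA]
Op 7: remove NC -> ring=[15:ND,52:NB,82:NE,83:NA]
Op 8: route key 45: smallest pos >= 45 is 52 -> NB
Final route key 13: smallest pos >= 13 is 15 -> ND

Answer: ND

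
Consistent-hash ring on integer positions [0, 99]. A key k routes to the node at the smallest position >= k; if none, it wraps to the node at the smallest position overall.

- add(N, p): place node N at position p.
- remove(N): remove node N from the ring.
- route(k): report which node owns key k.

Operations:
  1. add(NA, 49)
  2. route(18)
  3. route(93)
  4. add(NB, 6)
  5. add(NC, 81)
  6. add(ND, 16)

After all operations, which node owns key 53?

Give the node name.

Op 1: add NA@49 -> ring=[49:NA]
Op 2: route key 18: smallest pos >= 18 is 49 -> NA
Op 3: route key 93: none >= 93, wrap to smallest pos 49 -> NA
Op 4: add NB@6 -> ring=[6:NB,49:NA]
Op 5: add NC@81 -> ring=[6:NB,49:NA,81:NC]
Op 6: add ND@16 -> ring=[6:NB,16:ND,49:NA,81:NC]
Final route key 53: smallest pos >= 53 is 81 -> NC

Answer: NC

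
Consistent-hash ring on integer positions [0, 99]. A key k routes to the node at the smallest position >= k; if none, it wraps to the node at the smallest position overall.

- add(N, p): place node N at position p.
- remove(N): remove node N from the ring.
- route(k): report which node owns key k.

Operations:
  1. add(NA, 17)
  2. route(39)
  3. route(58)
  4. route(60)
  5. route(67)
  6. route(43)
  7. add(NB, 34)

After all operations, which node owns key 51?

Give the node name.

Answer: NA

Derivation:
Op 1: add NA@17 -> ring=[17:NA]
Op 2: route key 39: none >= 39, wrap to smallest pos 17 -> NA
Op 3: route key 58: none >= 58, wrap to smallest pos 17 -> NA
Op 4: route key 60: none >= 60, wrap to smallest pos 17 -> NA
Op 5: route key 67: none >= 67, wrap to smallest pos 17 -> NA
Op 6: route key 43: none >= 43, wrap to smallest pos 17 -> NA
Op 7: add NB@34 -> ring=[17:NA,34:NB]
Final route key 51: none >= 51, wrap to smallest pos 17 -> NA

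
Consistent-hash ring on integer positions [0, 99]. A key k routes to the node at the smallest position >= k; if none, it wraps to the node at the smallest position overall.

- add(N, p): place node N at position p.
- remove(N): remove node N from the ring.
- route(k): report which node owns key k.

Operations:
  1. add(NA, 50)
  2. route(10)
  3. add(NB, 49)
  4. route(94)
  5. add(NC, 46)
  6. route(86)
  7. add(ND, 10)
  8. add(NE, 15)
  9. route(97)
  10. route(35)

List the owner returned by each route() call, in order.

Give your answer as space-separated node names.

Op 1: add NA@50 -> ring=[50:NA]
Op 2: route key 10: smallest pos >= 10 is 50 -> NA
Op 3: add NB@49 -> ring=[49:NB,50:NA]
Op 4: route key 94: none >= 94, wrap to smallest pos 49 -> NB
Op 5: add NC@46 -> ring=[46:NC,49:NB,50:NA]
Op 6: route key 86: none >= 86, wrap to smallest pos 46 -> NC
Op 7: add ND@10 -> ring=[10:ND,46:NC,49:NB,50:NA]
Op 8: add NE@15 -> ring=[10:ND,15:NE,46:NC,49:NB,50:NA]
Op 9: route key 97: none >= 97, wrap to smallest pos 10 -> ND
Op 10: route key 35: smallest pos >= 35 is 46 -> NC

Answer: NA NB NC ND NC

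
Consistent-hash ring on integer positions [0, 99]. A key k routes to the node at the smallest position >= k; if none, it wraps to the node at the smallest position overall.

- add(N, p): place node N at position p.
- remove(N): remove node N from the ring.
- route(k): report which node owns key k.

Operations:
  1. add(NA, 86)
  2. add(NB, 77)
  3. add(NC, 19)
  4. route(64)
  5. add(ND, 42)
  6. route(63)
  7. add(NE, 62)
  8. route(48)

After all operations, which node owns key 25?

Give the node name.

Op 1: add NA@86 -> ring=[86:NA]
Op 2: add NB@77 -> ring=[77:NB,86:NA]
Op 3: add NC@19 -> ring=[19:NC,77:NB,86:NA]
Op 4: route key 64: smallest pos >= 64 is 77 -> NB
Op 5: add ND@42 -> ring=[19:NC,42:ND,77:NB,86:NA]
Op 6: route key 63: smallest pos >= 63 is 77 -> NB
Op 7: add NE@62 -> ring=[19:NC,42:ND,62:NE,77:NB,86:NA]
Op 8: route key 48: smallest pos >= 48 is 62 -> NE
Final route key 25: smallest pos >= 25 is 42 -> ND

Answer: ND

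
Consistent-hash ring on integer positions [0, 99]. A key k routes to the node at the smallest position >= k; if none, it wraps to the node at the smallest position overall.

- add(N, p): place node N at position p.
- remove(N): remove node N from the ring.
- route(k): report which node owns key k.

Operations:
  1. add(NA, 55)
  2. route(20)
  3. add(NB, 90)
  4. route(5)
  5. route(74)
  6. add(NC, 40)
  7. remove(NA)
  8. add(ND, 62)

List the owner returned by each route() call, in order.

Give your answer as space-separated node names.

Answer: NA NA NB

Derivation:
Op 1: add NA@55 -> ring=[55:NA]
Op 2: route key 20: smallest pos >= 20 is 55 -> NA
Op 3: add NB@90 -> ring=[55:NA,90:NB]
Op 4: route key 5: smallest pos >= 5 is 55 -> NA
Op 5: route key 74: smallest pos >= 74 is 90 -> NB
Op 6: add NC@40 -> ring=[40:NC,55:NA,90:NB]
Op 7: remove NA -> ring=[40:NC,90:NB]
Op 8: add ND@62 -> ring=[40:NC,62:ND,90:NB]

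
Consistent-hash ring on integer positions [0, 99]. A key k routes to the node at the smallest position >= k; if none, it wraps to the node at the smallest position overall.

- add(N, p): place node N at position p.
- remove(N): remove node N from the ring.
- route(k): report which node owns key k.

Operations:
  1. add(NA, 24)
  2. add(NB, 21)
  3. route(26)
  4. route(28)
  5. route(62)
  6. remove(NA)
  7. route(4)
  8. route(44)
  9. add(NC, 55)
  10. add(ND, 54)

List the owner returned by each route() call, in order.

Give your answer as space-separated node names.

Op 1: add NA@24 -> ring=[24:NA]
Op 2: add NB@21 -> ring=[21:NB,24:NA]
Op 3: route key 26: none >= 26, wrap to smallest pos 21 -> NB
Op 4: route key 28: none >= 28, wrap to smallest pos 21 -> NB
Op 5: route key 62: none >= 62, wrap to smallest pos 21 -> NB
Op 6: remove NA -> ring=[21:NB]
Op 7: route key 4: smallest pos >= 4 is 21 -> NB
Op 8: route key 44: none >= 44, wrap to smallest pos 21 -> NB
Op 9: add NC@55 -> ring=[21:NB,55:NC]
Op 10: add ND@54 -> ring=[21:NB,54:ND,55:NC]

Answer: NB NB NB NB NB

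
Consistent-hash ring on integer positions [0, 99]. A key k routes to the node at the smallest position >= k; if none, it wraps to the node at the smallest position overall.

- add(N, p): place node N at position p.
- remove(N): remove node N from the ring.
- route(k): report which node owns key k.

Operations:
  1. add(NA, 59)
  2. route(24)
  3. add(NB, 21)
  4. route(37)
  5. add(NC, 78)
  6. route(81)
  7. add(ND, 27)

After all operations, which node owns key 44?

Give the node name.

Answer: NA

Derivation:
Op 1: add NA@59 -> ring=[59:NA]
Op 2: route key 24: smallest pos >= 24 is 59 -> NA
Op 3: add NB@21 -> ring=[21:NB,59:NA]
Op 4: route key 37: smallest pos >= 37 is 59 -> NA
Op 5: add NC@78 -> ring=[21:NB,59:NA,78:NC]
Op 6: route key 81: none >= 81, wrap to smallest pos 21 -> NB
Op 7: add ND@27 -> ring=[21:NB,27:ND,59:NA,78:NC]
Final route key 44: smallest pos >= 44 is 59 -> NA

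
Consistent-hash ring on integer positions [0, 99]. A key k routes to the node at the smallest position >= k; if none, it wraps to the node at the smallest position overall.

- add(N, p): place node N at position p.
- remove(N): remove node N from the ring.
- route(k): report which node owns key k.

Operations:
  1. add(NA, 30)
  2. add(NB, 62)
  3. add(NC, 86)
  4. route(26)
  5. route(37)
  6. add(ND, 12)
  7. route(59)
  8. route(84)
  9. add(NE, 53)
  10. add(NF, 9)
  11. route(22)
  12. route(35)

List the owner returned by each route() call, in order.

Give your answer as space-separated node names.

Op 1: add NA@30 -> ring=[30:NA]
Op 2: add NB@62 -> ring=[30:NA,62:NB]
Op 3: add NC@86 -> ring=[30:NA,62:NB,86:NC]
Op 4: route key 26: smallest pos >= 26 is 30 -> NA
Op 5: route key 37: smallest pos >= 37 is 62 -> NB
Op 6: add ND@12 -> ring=[12:ND,30:NA,62:NB,86:NC]
Op 7: route key 59: smallest pos >= 59 is 62 -> NB
Op 8: route key 84: smallest pos >= 84 is 86 -> NC
Op 9: add NE@53 -> ring=[12:ND,30:NA,53:NE,62:NB,86:NC]
Op 10: add NF@9 -> ring=[9:NF,12:ND,30:NA,53:NE,62:NB,86:NC]
Op 11: route key 22: smallest pos >= 22 is 30 -> NA
Op 12: route key 35: smallest pos >= 35 is 53 -> NE

Answer: NA NB NB NC NA NE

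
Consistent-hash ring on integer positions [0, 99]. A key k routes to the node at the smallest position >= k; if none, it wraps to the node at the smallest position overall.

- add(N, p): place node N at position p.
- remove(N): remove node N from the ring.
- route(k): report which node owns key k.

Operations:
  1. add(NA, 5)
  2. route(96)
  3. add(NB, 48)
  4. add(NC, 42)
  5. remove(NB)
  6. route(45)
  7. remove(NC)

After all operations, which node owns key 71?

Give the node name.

Answer: NA

Derivation:
Op 1: add NA@5 -> ring=[5:NA]
Op 2: route key 96: none >= 96, wrap to smallest pos 5 -> NA
Op 3: add NB@48 -> ring=[5:NA,48:NB]
Op 4: add NC@42 -> ring=[5:NA,42:NC,48:NB]
Op 5: remove NB -> ring=[5:NA,42:NC]
Op 6: route key 45: none >= 45, wrap to smallest pos 5 -> NA
Op 7: remove NC -> ring=[5:NA]
Final route key 71: none >= 71, wrap to smallest pos 5 -> NA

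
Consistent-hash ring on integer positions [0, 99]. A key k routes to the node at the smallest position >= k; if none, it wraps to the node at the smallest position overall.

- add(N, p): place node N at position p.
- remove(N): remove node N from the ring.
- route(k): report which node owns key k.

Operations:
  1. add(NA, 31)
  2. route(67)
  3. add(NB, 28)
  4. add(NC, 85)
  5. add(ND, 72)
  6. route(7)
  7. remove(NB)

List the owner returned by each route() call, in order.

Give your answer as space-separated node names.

Op 1: add NA@31 -> ring=[31:NA]
Op 2: route key 67: none >= 67, wrap to smallest pos 31 -> NA
Op 3: add NB@28 -> ring=[28:NB,31:NA]
Op 4: add NC@85 -> ring=[28:NB,31:NA,85:NC]
Op 5: add ND@72 -> ring=[28:NB,31:NA,72:ND,85:NC]
Op 6: route key 7: smallest pos >= 7 is 28 -> NB
Op 7: remove NB -> ring=[31:NA,72:ND,85:NC]

Answer: NA NB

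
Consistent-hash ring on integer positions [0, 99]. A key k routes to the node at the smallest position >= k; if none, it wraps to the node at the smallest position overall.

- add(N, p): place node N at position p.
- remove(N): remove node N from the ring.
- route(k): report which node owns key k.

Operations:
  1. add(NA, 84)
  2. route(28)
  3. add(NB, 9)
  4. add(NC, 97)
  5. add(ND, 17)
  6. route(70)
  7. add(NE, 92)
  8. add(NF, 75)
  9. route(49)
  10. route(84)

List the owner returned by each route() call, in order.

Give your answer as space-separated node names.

Op 1: add NA@84 -> ring=[84:NA]
Op 2: route key 28: smallest pos >= 28 is 84 -> NA
Op 3: add NB@9 -> ring=[9:NB,84:NA]
Op 4: add NC@97 -> ring=[9:NB,84:NA,97:NC]
Op 5: add ND@17 -> ring=[9:NB,17:ND,84:NA,97:NC]
Op 6: route key 70: smallest pos >= 70 is 84 -> NA
Op 7: add NE@92 -> ring=[9:NB,17:ND,84:NA,92:NE,97:NC]
Op 8: add NF@75 -> ring=[9:NB,17:ND,75:NF,84:NA,92:NE,97:NC]
Op 9: route key 49: smallest pos >= 49 is 75 -> NF
Op 10: route key 84: smallest pos >= 84 is 84 -> NA

Answer: NA NA NF NA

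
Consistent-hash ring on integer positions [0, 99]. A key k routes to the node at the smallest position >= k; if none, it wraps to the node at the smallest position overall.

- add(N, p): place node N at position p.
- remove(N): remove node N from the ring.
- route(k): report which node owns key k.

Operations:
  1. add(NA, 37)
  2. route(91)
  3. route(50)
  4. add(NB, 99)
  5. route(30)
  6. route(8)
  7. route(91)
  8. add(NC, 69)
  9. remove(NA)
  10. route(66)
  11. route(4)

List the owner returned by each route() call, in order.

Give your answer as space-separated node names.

Op 1: add NA@37 -> ring=[37:NA]
Op 2: route key 91: none >= 91, wrap to smallest pos 37 -> NA
Op 3: route key 50: none >= 50, wrap to smallest pos 37 -> NA
Op 4: add NB@99 -> ring=[37:NA,99:NB]
Op 5: route key 30: smallest pos >= 30 is 37 -> NA
Op 6: route key 8: smallest pos >= 8 is 37 -> NA
Op 7: route key 91: smallest pos >= 91 is 99 -> NB
Op 8: add NC@69 -> ring=[37:NA,69:NC,99:NB]
Op 9: remove NA -> ring=[69:NC,99:NB]
Op 10: route key 66: smallest pos >= 66 is 69 -> NC
Op 11: route key 4: smallest pos >= 4 is 69 -> NC

Answer: NA NA NA NA NB NC NC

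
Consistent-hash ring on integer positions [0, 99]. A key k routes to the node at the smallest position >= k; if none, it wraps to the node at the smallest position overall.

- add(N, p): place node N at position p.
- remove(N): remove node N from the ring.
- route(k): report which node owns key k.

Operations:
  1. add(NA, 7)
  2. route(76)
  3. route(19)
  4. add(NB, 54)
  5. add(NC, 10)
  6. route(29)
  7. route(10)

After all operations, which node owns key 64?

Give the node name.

Answer: NA

Derivation:
Op 1: add NA@7 -> ring=[7:NA]
Op 2: route key 76: none >= 76, wrap to smallest pos 7 -> NA
Op 3: route key 19: none >= 19, wrap to smallest pos 7 -> NA
Op 4: add NB@54 -> ring=[7:NA,54:NB]
Op 5: add NC@10 -> ring=[7:NA,10:NC,54:NB]
Op 6: route key 29: smallest pos >= 29 is 54 -> NB
Op 7: route key 10: smallest pos >= 10 is 10 -> NC
Final route key 64: none >= 64, wrap to smallest pos 7 -> NA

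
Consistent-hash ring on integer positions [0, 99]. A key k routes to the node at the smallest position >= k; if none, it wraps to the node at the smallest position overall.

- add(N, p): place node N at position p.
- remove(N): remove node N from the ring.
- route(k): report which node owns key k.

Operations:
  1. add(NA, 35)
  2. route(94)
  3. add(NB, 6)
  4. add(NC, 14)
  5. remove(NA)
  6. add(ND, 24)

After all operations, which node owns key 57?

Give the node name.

Answer: NB

Derivation:
Op 1: add NA@35 -> ring=[35:NA]
Op 2: route key 94: none >= 94, wrap to smallest pos 35 -> NA
Op 3: add NB@6 -> ring=[6:NB,35:NA]
Op 4: add NC@14 -> ring=[6:NB,14:NC,35:NA]
Op 5: remove NA -> ring=[6:NB,14:NC]
Op 6: add ND@24 -> ring=[6:NB,14:NC,24:ND]
Final route key 57: none >= 57, wrap to smallest pos 6 -> NB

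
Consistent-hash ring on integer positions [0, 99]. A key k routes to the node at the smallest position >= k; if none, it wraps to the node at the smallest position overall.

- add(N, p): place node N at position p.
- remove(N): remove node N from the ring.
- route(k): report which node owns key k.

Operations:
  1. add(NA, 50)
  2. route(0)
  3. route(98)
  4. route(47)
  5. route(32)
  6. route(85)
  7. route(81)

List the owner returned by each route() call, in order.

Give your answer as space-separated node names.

Op 1: add NA@50 -> ring=[50:NA]
Op 2: route key 0: smallest pos >= 0 is 50 -> NA
Op 3: route key 98: none >= 98, wrap to smallest pos 50 -> NA
Op 4: route key 47: smallest pos >= 47 is 50 -> NA
Op 5: route key 32: smallest pos >= 32 is 50 -> NA
Op 6: route key 85: none >= 85, wrap to smallest pos 50 -> NA
Op 7: route key 81: none >= 81, wrap to smallest pos 50 -> NA

Answer: NA NA NA NA NA NA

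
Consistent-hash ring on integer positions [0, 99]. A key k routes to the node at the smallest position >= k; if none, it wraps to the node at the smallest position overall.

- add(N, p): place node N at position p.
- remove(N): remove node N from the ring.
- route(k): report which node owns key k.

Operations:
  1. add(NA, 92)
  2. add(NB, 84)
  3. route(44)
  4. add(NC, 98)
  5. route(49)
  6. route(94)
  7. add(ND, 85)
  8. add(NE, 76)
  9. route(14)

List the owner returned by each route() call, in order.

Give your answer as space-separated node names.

Answer: NB NB NC NE

Derivation:
Op 1: add NA@92 -> ring=[92:NA]
Op 2: add NB@84 -> ring=[84:NB,92:NA]
Op 3: route key 44: smallest pos >= 44 is 84 -> NB
Op 4: add NC@98 -> ring=[84:NB,92:NA,98:NC]
Op 5: route key 49: smallest pos >= 49 is 84 -> NB
Op 6: route key 94: smallest pos >= 94 is 98 -> NC
Op 7: add ND@85 -> ring=[84:NB,85:ND,92:NA,98:NC]
Op 8: add NE@76 -> ring=[76:NE,84:NB,85:ND,92:NA,98:NC]
Op 9: route key 14: smallest pos >= 14 is 76 -> NE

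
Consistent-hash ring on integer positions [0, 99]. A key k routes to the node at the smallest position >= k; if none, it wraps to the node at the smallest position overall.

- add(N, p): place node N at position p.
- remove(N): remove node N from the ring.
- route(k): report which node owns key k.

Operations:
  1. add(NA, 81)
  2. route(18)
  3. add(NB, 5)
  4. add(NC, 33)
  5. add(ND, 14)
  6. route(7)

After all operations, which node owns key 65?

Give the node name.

Answer: NA

Derivation:
Op 1: add NA@81 -> ring=[81:NA]
Op 2: route key 18: smallest pos >= 18 is 81 -> NA
Op 3: add NB@5 -> ring=[5:NB,81:NA]
Op 4: add NC@33 -> ring=[5:NB,33:NC,81:NA]
Op 5: add ND@14 -> ring=[5:NB,14:ND,33:NC,81:NA]
Op 6: route key 7: smallest pos >= 7 is 14 -> ND
Final route key 65: smallest pos >= 65 is 81 -> NA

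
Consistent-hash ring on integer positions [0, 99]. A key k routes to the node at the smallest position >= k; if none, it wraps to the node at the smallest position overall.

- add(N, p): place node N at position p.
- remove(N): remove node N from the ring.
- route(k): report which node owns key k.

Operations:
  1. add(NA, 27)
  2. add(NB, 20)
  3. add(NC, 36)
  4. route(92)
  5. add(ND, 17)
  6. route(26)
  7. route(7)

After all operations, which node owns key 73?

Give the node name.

Answer: ND

Derivation:
Op 1: add NA@27 -> ring=[27:NA]
Op 2: add NB@20 -> ring=[20:NB,27:NA]
Op 3: add NC@36 -> ring=[20:NB,27:NA,36:NC]
Op 4: route key 92: none >= 92, wrap to smallest pos 20 -> NB
Op 5: add ND@17 -> ring=[17:ND,20:NB,27:NA,36:NC]
Op 6: route key 26: smallest pos >= 26 is 27 -> NA
Op 7: route key 7: smallest pos >= 7 is 17 -> ND
Final route key 73: none >= 73, wrap to smallest pos 17 -> ND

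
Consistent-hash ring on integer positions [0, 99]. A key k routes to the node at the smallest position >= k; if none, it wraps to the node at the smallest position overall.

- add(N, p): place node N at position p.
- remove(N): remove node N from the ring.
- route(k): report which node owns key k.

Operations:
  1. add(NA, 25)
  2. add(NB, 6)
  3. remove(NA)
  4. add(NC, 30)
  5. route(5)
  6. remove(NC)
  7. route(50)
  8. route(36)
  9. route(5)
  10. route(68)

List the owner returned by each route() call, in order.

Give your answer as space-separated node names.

Answer: NB NB NB NB NB

Derivation:
Op 1: add NA@25 -> ring=[25:NA]
Op 2: add NB@6 -> ring=[6:NB,25:NA]
Op 3: remove NA -> ring=[6:NB]
Op 4: add NC@30 -> ring=[6:NB,30:NC]
Op 5: route key 5: smallest pos >= 5 is 6 -> NB
Op 6: remove NC -> ring=[6:NB]
Op 7: route key 50: none >= 50, wrap to smallest pos 6 -> NB
Op 8: route key 36: none >= 36, wrap to smallest pos 6 -> NB
Op 9: route key 5: smallest pos >= 5 is 6 -> NB
Op 10: route key 68: none >= 68, wrap to smallest pos 6 -> NB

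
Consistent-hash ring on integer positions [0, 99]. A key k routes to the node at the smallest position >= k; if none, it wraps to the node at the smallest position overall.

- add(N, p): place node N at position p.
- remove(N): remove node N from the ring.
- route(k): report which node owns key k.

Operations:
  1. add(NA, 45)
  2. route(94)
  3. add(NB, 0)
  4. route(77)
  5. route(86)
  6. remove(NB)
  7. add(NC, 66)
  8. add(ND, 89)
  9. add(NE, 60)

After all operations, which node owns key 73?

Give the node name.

Answer: ND

Derivation:
Op 1: add NA@45 -> ring=[45:NA]
Op 2: route key 94: none >= 94, wrap to smallest pos 45 -> NA
Op 3: add NB@0 -> ring=[0:NB,45:NA]
Op 4: route key 77: none >= 77, wrap to smallest pos 0 -> NB
Op 5: route key 86: none >= 86, wrap to smallest pos 0 -> NB
Op 6: remove NB -> ring=[45:NA]
Op 7: add NC@66 -> ring=[45:NA,66:NC]
Op 8: add ND@89 -> ring=[45:NA,66:NC,89:ND]
Op 9: add NE@60 -> ring=[45:NA,60:NE,66:NC,89:ND]
Final route key 73: smallest pos >= 73 is 89 -> ND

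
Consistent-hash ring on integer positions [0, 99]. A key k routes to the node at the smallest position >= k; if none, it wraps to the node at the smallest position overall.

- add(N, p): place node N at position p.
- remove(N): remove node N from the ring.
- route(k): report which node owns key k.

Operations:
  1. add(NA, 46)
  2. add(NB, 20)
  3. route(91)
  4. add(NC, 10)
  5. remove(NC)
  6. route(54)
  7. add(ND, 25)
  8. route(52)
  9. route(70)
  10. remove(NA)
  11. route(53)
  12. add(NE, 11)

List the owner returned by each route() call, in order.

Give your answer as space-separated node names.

Answer: NB NB NB NB NB

Derivation:
Op 1: add NA@46 -> ring=[46:NA]
Op 2: add NB@20 -> ring=[20:NB,46:NA]
Op 3: route key 91: none >= 91, wrap to smallest pos 20 -> NB
Op 4: add NC@10 -> ring=[10:NC,20:NB,46:NA]
Op 5: remove NC -> ring=[20:NB,46:NA]
Op 6: route key 54: none >= 54, wrap to smallest pos 20 -> NB
Op 7: add ND@25 -> ring=[20:NB,25:ND,46:NA]
Op 8: route key 52: none >= 52, wrap to smallest pos 20 -> NB
Op 9: route key 70: none >= 70, wrap to smallest pos 20 -> NB
Op 10: remove NA -> ring=[20:NB,25:ND]
Op 11: route key 53: none >= 53, wrap to smallest pos 20 -> NB
Op 12: add NE@11 -> ring=[11:NE,20:NB,25:ND]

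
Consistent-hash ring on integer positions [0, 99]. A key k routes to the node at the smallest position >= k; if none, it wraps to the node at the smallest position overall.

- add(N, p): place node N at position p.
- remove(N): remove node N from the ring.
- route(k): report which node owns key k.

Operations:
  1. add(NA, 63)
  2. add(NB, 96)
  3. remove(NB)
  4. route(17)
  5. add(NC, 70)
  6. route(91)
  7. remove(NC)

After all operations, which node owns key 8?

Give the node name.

Op 1: add NA@63 -> ring=[63:NA]
Op 2: add NB@96 -> ring=[63:NA,96:NB]
Op 3: remove NB -> ring=[63:NA]
Op 4: route key 17: smallest pos >= 17 is 63 -> NA
Op 5: add NC@70 -> ring=[63:NA,70:NC]
Op 6: route key 91: none >= 91, wrap to smallest pos 63 -> NA
Op 7: remove NC -> ring=[63:NA]
Final route key 8: smallest pos >= 8 is 63 -> NA

Answer: NA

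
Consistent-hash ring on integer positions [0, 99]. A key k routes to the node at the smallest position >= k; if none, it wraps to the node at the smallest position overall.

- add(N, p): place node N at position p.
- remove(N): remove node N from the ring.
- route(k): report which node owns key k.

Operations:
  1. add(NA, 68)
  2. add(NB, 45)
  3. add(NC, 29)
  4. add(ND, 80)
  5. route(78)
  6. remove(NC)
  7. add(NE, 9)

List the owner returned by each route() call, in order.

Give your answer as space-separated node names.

Op 1: add NA@68 -> ring=[68:NA]
Op 2: add NB@45 -> ring=[45:NB,68:NA]
Op 3: add NC@29 -> ring=[29:NC,45:NB,68:NA]
Op 4: add ND@80 -> ring=[29:NC,45:NB,68:NA,80:ND]
Op 5: route key 78: smallest pos >= 78 is 80 -> ND
Op 6: remove NC -> ring=[45:NB,68:NA,80:ND]
Op 7: add NE@9 -> ring=[9:NE,45:NB,68:NA,80:ND]

Answer: ND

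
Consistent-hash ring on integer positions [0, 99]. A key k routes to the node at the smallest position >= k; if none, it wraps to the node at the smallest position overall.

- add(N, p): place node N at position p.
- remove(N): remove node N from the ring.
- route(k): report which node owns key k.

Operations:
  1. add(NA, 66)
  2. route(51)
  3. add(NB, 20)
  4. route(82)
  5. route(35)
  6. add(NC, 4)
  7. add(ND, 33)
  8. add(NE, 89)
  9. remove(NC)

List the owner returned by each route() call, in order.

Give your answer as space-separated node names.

Answer: NA NB NA

Derivation:
Op 1: add NA@66 -> ring=[66:NA]
Op 2: route key 51: smallest pos >= 51 is 66 -> NA
Op 3: add NB@20 -> ring=[20:NB,66:NA]
Op 4: route key 82: none >= 82, wrap to smallest pos 20 -> NB
Op 5: route key 35: smallest pos >= 35 is 66 -> NA
Op 6: add NC@4 -> ring=[4:NC,20:NB,66:NA]
Op 7: add ND@33 -> ring=[4:NC,20:NB,33:ND,66:NA]
Op 8: add NE@89 -> ring=[4:NC,20:NB,33:ND,66:NA,89:NE]
Op 9: remove NC -> ring=[20:NB,33:ND,66:NA,89:NE]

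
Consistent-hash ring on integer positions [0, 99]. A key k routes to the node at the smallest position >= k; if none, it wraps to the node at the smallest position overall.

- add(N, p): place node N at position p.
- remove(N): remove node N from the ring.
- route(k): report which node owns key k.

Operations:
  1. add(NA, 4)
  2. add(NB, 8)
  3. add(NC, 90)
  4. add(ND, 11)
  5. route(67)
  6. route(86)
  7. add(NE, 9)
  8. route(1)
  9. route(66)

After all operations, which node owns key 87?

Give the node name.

Op 1: add NA@4 -> ring=[4:NA]
Op 2: add NB@8 -> ring=[4:NA,8:NB]
Op 3: add NC@90 -> ring=[4:NA,8:NB,90:NC]
Op 4: add ND@11 -> ring=[4:NA,8:NB,11:ND,90:NC]
Op 5: route key 67: smallest pos >= 67 is 90 -> NC
Op 6: route key 86: smallest pos >= 86 is 90 -> NC
Op 7: add NE@9 -> ring=[4:NA,8:NB,9:NE,11:ND,90:NC]
Op 8: route key 1: smallest pos >= 1 is 4 -> NA
Op 9: route key 66: smallest pos >= 66 is 90 -> NC
Final route key 87: smallest pos >= 87 is 90 -> NC

Answer: NC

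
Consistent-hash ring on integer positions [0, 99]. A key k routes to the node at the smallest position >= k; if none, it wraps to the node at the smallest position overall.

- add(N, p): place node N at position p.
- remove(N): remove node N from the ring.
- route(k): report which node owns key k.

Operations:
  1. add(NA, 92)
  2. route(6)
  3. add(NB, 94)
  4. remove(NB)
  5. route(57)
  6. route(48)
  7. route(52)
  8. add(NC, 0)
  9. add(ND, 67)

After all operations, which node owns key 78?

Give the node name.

Answer: NA

Derivation:
Op 1: add NA@92 -> ring=[92:NA]
Op 2: route key 6: smallest pos >= 6 is 92 -> NA
Op 3: add NB@94 -> ring=[92:NA,94:NB]
Op 4: remove NB -> ring=[92:NA]
Op 5: route key 57: smallest pos >= 57 is 92 -> NA
Op 6: route key 48: smallest pos >= 48 is 92 -> NA
Op 7: route key 52: smallest pos >= 52 is 92 -> NA
Op 8: add NC@0 -> ring=[0:NC,92:NA]
Op 9: add ND@67 -> ring=[0:NC,67:ND,92:NA]
Final route key 78: smallest pos >= 78 is 92 -> NA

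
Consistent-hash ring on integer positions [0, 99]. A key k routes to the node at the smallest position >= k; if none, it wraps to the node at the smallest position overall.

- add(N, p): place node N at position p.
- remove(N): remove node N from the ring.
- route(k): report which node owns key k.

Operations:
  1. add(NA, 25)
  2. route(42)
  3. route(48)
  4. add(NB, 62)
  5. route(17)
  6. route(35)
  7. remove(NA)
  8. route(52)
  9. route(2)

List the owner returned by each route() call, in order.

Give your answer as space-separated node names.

Answer: NA NA NA NB NB NB

Derivation:
Op 1: add NA@25 -> ring=[25:NA]
Op 2: route key 42: none >= 42, wrap to smallest pos 25 -> NA
Op 3: route key 48: none >= 48, wrap to smallest pos 25 -> NA
Op 4: add NB@62 -> ring=[25:NA,62:NB]
Op 5: route key 17: smallest pos >= 17 is 25 -> NA
Op 6: route key 35: smallest pos >= 35 is 62 -> NB
Op 7: remove NA -> ring=[62:NB]
Op 8: route key 52: smallest pos >= 52 is 62 -> NB
Op 9: route key 2: smallest pos >= 2 is 62 -> NB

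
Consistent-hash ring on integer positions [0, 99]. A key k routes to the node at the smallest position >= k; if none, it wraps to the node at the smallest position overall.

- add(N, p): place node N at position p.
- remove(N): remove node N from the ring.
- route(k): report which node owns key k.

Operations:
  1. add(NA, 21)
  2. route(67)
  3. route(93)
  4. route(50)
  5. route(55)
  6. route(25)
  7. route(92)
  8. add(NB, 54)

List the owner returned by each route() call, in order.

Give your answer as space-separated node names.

Op 1: add NA@21 -> ring=[21:NA]
Op 2: route key 67: none >= 67, wrap to smallest pos 21 -> NA
Op 3: route key 93: none >= 93, wrap to smallest pos 21 -> NA
Op 4: route key 50: none >= 50, wrap to smallest pos 21 -> NA
Op 5: route key 55: none >= 55, wrap to smallest pos 21 -> NA
Op 6: route key 25: none >= 25, wrap to smallest pos 21 -> NA
Op 7: route key 92: none >= 92, wrap to smallest pos 21 -> NA
Op 8: add NB@54 -> ring=[21:NA,54:NB]

Answer: NA NA NA NA NA NA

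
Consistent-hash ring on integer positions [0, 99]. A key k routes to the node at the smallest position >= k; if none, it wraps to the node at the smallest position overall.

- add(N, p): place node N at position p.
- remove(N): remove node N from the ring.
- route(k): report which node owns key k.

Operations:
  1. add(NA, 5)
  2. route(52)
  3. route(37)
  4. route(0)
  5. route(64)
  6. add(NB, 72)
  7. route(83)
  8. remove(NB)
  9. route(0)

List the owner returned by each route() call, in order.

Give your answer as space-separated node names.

Answer: NA NA NA NA NA NA

Derivation:
Op 1: add NA@5 -> ring=[5:NA]
Op 2: route key 52: none >= 52, wrap to smallest pos 5 -> NA
Op 3: route key 37: none >= 37, wrap to smallest pos 5 -> NA
Op 4: route key 0: smallest pos >= 0 is 5 -> NA
Op 5: route key 64: none >= 64, wrap to smallest pos 5 -> NA
Op 6: add NB@72 -> ring=[5:NA,72:NB]
Op 7: route key 83: none >= 83, wrap to smallest pos 5 -> NA
Op 8: remove NB -> ring=[5:NA]
Op 9: route key 0: smallest pos >= 0 is 5 -> NA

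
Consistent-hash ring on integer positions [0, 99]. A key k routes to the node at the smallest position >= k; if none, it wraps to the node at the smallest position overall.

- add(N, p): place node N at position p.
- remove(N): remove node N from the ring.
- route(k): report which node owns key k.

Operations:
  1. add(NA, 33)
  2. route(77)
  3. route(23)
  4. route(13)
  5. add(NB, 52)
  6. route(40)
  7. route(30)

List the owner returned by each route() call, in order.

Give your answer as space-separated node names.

Answer: NA NA NA NB NA

Derivation:
Op 1: add NA@33 -> ring=[33:NA]
Op 2: route key 77: none >= 77, wrap to smallest pos 33 -> NA
Op 3: route key 23: smallest pos >= 23 is 33 -> NA
Op 4: route key 13: smallest pos >= 13 is 33 -> NA
Op 5: add NB@52 -> ring=[33:NA,52:NB]
Op 6: route key 40: smallest pos >= 40 is 52 -> NB
Op 7: route key 30: smallest pos >= 30 is 33 -> NA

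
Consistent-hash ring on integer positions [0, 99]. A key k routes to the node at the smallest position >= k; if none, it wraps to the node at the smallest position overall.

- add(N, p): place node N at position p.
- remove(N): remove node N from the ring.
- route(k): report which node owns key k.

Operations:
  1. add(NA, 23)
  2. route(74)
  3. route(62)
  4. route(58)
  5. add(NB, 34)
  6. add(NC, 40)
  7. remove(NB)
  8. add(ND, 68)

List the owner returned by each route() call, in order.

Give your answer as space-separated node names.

Op 1: add NA@23 -> ring=[23:NA]
Op 2: route key 74: none >= 74, wrap to smallest pos 23 -> NA
Op 3: route key 62: none >= 62, wrap to smallest pos 23 -> NA
Op 4: route key 58: none >= 58, wrap to smallest pos 23 -> NA
Op 5: add NB@34 -> ring=[23:NA,34:NB]
Op 6: add NC@40 -> ring=[23:NA,34:NB,40:NC]
Op 7: remove NB -> ring=[23:NA,40:NC]
Op 8: add ND@68 -> ring=[23:NA,40:NC,68:ND]

Answer: NA NA NA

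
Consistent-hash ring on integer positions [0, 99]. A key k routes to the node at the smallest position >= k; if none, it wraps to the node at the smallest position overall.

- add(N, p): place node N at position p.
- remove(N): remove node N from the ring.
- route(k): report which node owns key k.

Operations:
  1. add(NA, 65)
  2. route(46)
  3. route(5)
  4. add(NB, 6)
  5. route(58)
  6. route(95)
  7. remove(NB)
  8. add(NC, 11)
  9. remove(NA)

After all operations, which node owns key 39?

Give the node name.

Op 1: add NA@65 -> ring=[65:NA]
Op 2: route key 46: smallest pos >= 46 is 65 -> NA
Op 3: route key 5: smallest pos >= 5 is 65 -> NA
Op 4: add NB@6 -> ring=[6:NB,65:NA]
Op 5: route key 58: smallest pos >= 58 is 65 -> NA
Op 6: route key 95: none >= 95, wrap to smallest pos 6 -> NB
Op 7: remove NB -> ring=[65:NA]
Op 8: add NC@11 -> ring=[11:NC,65:NA]
Op 9: remove NA -> ring=[11:NC]
Final route key 39: none >= 39, wrap to smallest pos 11 -> NC

Answer: NC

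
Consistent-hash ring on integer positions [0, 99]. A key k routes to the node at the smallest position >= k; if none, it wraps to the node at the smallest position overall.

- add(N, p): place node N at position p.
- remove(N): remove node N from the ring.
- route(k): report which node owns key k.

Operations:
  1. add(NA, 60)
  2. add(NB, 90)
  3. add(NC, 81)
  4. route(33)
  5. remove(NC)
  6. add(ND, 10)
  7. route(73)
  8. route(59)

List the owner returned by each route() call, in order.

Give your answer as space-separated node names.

Answer: NA NB NA

Derivation:
Op 1: add NA@60 -> ring=[60:NA]
Op 2: add NB@90 -> ring=[60:NA,90:NB]
Op 3: add NC@81 -> ring=[60:NA,81:NC,90:NB]
Op 4: route key 33: smallest pos >= 33 is 60 -> NA
Op 5: remove NC -> ring=[60:NA,90:NB]
Op 6: add ND@10 -> ring=[10:ND,60:NA,90:NB]
Op 7: route key 73: smallest pos >= 73 is 90 -> NB
Op 8: route key 59: smallest pos >= 59 is 60 -> NA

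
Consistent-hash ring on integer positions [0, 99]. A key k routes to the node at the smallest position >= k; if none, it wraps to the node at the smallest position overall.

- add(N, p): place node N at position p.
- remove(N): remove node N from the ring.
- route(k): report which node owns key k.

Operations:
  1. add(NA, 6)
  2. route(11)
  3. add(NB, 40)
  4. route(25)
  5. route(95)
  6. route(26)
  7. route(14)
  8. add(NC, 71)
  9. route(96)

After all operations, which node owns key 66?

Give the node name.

Answer: NC

Derivation:
Op 1: add NA@6 -> ring=[6:NA]
Op 2: route key 11: none >= 11, wrap to smallest pos 6 -> NA
Op 3: add NB@40 -> ring=[6:NA,40:NB]
Op 4: route key 25: smallest pos >= 25 is 40 -> NB
Op 5: route key 95: none >= 95, wrap to smallest pos 6 -> NA
Op 6: route key 26: smallest pos >= 26 is 40 -> NB
Op 7: route key 14: smallest pos >= 14 is 40 -> NB
Op 8: add NC@71 -> ring=[6:NA,40:NB,71:NC]
Op 9: route key 96: none >= 96, wrap to smallest pos 6 -> NA
Final route key 66: smallest pos >= 66 is 71 -> NC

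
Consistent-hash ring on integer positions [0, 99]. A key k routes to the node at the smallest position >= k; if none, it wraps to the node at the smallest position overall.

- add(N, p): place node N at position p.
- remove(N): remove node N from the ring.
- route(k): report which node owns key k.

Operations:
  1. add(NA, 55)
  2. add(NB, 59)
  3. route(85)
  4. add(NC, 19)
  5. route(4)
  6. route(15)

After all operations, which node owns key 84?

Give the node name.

Op 1: add NA@55 -> ring=[55:NA]
Op 2: add NB@59 -> ring=[55:NA,59:NB]
Op 3: route key 85: none >= 85, wrap to smallest pos 55 -> NA
Op 4: add NC@19 -> ring=[19:NC,55:NA,59:NB]
Op 5: route key 4: smallest pos >= 4 is 19 -> NC
Op 6: route key 15: smallest pos >= 15 is 19 -> NC
Final route key 84: none >= 84, wrap to smallest pos 19 -> NC

Answer: NC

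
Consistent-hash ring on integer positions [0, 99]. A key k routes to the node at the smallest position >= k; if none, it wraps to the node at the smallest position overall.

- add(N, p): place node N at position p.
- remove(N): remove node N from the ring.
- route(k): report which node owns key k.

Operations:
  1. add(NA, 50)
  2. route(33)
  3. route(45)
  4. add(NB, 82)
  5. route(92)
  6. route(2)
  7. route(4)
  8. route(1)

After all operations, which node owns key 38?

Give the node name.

Answer: NA

Derivation:
Op 1: add NA@50 -> ring=[50:NA]
Op 2: route key 33: smallest pos >= 33 is 50 -> NA
Op 3: route key 45: smallest pos >= 45 is 50 -> NA
Op 4: add NB@82 -> ring=[50:NA,82:NB]
Op 5: route key 92: none >= 92, wrap to smallest pos 50 -> NA
Op 6: route key 2: smallest pos >= 2 is 50 -> NA
Op 7: route key 4: smallest pos >= 4 is 50 -> NA
Op 8: route key 1: smallest pos >= 1 is 50 -> NA
Final route key 38: smallest pos >= 38 is 50 -> NA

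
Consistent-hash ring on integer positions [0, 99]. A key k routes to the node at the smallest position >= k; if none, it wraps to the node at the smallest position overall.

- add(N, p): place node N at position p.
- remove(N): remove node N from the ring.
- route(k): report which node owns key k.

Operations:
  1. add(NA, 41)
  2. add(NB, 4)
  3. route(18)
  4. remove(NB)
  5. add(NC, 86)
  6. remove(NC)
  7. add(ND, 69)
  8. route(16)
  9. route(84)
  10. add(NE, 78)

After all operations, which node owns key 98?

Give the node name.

Answer: NA

Derivation:
Op 1: add NA@41 -> ring=[41:NA]
Op 2: add NB@4 -> ring=[4:NB,41:NA]
Op 3: route key 18: smallest pos >= 18 is 41 -> NA
Op 4: remove NB -> ring=[41:NA]
Op 5: add NC@86 -> ring=[41:NA,86:NC]
Op 6: remove NC -> ring=[41:NA]
Op 7: add ND@69 -> ring=[41:NA,69:ND]
Op 8: route key 16: smallest pos >= 16 is 41 -> NA
Op 9: route key 84: none >= 84, wrap to smallest pos 41 -> NA
Op 10: add NE@78 -> ring=[41:NA,69:ND,78:NE]
Final route key 98: none >= 98, wrap to smallest pos 41 -> NA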